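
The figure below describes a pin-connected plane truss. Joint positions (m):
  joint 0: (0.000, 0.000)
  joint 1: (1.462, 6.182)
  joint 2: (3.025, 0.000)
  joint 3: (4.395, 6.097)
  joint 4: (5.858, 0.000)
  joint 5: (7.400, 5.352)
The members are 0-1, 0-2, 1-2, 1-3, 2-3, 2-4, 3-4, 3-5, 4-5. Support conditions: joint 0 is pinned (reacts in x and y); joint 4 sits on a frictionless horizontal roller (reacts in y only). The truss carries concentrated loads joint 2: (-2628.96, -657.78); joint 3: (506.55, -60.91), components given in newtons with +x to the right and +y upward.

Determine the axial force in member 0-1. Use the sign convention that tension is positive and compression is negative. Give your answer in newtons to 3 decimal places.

N=6 nodes, M=9 members, R=3 reactions → 2N=12, M+R=12
member 0 (0-1): L=6.3525, (cx,cy)=(0.2301,0.9732)
member 1 (0-2): L=3.0250, (cx,cy)=(1.0000,0.0000)
member 2 (1-2): L=6.3765, (cx,cy)=(0.2451,-0.9695)
member 3 (1-3): L=2.9342, (cx,cy)=(0.9996,-0.0290)
member 4 (2-3): L=6.2490, (cx,cy)=(0.2192,0.9757)
member 5 (2-4): L=2.8330, (cx,cy)=(1.0000,0.0000)
member 6 (3-4): L=6.2701, (cx,cy)=(0.2333,-0.9724)
member 7 (3-5): L=3.0960, (cx,cy)=(0.9706,-0.2406)
member 8 (4-5): L=5.5697, (cx,cy)=(0.2769,0.9609)
solve A·x = −loads:
  F[0-1] = +199.2428 N (tension)
  F[0-2] = -2168.2647 N (compression)
  F[1-2] = -202.8526 N (compression)
  F[1-3] = +95.6176 N (tension)
  F[2-3] = +875.7493 N (tension)
  F[2-4] = +218.9783 N (tension)
  F[3-4] = -938.4891 N (compression)
  F[3-5] = +0.0000 N (tension)
  F[4-5] = -0.0000 N (compression)
  Rx@0 = +2122.4100 N
  Ry@0 = -193.8944 N
  Ry@4 = +912.5844 N

199.243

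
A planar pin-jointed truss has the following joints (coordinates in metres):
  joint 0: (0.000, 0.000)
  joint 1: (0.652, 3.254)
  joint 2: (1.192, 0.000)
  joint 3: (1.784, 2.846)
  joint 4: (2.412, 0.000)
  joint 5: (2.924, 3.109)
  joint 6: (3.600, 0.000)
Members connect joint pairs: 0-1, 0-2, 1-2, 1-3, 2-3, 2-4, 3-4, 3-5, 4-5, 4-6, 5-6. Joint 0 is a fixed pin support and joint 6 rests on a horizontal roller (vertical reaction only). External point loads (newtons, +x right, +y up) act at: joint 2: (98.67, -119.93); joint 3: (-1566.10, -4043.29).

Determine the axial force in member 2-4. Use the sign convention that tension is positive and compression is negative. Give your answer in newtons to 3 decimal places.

513.850

N=7 nodes, M=11 members, R=3 reactions → 2N=14, M+R=14
member 0 (0-1): L=3.3187, (cx,cy)=(0.1965,0.9805)
member 1 (0-2): L=1.1920, (cx,cy)=(1.0000,0.0000)
member 2 (1-2): L=3.2985, (cx,cy)=(0.1637,-0.9865)
member 3 (1-3): L=1.2033, (cx,cy)=(0.9408,-0.3391)
member 4 (2-3): L=2.9069, (cx,cy)=(0.2037,0.9790)
member 5 (2-4): L=1.2200, (cx,cy)=(1.0000,0.0000)
member 6 (3-4): L=2.9145, (cx,cy)=(0.2155,-0.9765)
member 7 (3-5): L=1.1699, (cx,cy)=(0.9744,0.2248)
member 8 (4-5): L=3.1509, (cx,cy)=(0.1625,0.9867)
member 9 (4-6): L=1.1880, (cx,cy)=(1.0000,0.0000)
member 10 (5-6): L=3.1816, (cx,cy)=(0.2125,-0.9772)
solve A·x = −loads:
  F[0-1] = -3424.6672 N (compression)
  F[0-2] = -794.6069 N (compression)
  F[1-2] = +3881.8475 N (tension)
  F[1-3] = -1390.7083 N (compression)
  F[2-3] = -3788.9489 N (compression)
  F[2-4] = +513.8501 N (tension)
  F[3-4] = -900.2379 N (compression)
  F[3-5] = -328.2714 N (compression)
  F[4-5] = +890.9313 N (tension)
  F[4-6] = +175.0981 N (tension)
  F[5-6] = -824.1122 N (compression)
  Rx@0 = +1467.4300 N
  Ry@0 = +3357.9241 N
  Ry@6 = +805.2959 N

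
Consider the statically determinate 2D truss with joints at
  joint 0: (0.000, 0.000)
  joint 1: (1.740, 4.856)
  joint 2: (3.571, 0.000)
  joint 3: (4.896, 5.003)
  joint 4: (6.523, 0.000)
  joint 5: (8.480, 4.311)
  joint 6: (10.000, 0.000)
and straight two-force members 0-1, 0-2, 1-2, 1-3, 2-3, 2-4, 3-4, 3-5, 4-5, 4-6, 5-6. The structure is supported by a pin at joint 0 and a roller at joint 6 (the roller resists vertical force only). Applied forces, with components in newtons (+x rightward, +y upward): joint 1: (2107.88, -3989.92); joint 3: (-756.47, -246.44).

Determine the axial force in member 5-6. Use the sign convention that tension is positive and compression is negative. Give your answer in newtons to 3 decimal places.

N=7 nodes, M=11 members, R=3 reactions → 2N=14, M+R=14
member 0 (0-1): L=5.1583, (cx,cy)=(0.3373,0.9414)
member 1 (0-2): L=3.5710, (cx,cy)=(1.0000,0.0000)
member 2 (1-2): L=5.1897, (cx,cy)=(0.3528,-0.9357)
member 3 (1-3): L=3.1594, (cx,cy)=(0.9989,0.0465)
member 4 (2-3): L=5.1755, (cx,cy)=(0.2560,0.9667)
member 5 (2-4): L=2.9520, (cx,cy)=(1.0000,0.0000)
member 6 (3-4): L=5.2609, (cx,cy)=(0.3093,-0.9510)
member 7 (3-5): L=3.6502, (cx,cy)=(0.9819,-0.1896)
member 8 (4-5): L=4.7344, (cx,cy)=(0.4134,0.9106)
member 9 (4-6): L=3.4770, (cx,cy)=(1.0000,0.0000)
member 10 (5-6): L=4.5711, (cx,cy)=(0.3325,-0.9431)
solve A·x = −loads:
  F[0-1] = -2949.1824 N (compression)
  F[0-2] = +2346.2243 N (tension)
  F[1-2] = -1426.3898 N (compression)
  F[1-3] = -2602.2648 N (compression)
  F[2-3] = +1380.6786 N (tension)
  F[2-4] = +1489.5026 N (tension)
  F[3-4] = -1315.4729 N (compression)
  F[3-5] = -1102.6729 N (compression)
  F[4-5] = +1373.8490 N (tension)
  F[4-6] = +514.7859 N (tension)
  F[5-6] = -1548.1232 N (compression)
  Rx@0 = -1351.4100 N
  Ry@0 = +2776.3323 N
  Ry@6 = +1460.0277 N

-1548.123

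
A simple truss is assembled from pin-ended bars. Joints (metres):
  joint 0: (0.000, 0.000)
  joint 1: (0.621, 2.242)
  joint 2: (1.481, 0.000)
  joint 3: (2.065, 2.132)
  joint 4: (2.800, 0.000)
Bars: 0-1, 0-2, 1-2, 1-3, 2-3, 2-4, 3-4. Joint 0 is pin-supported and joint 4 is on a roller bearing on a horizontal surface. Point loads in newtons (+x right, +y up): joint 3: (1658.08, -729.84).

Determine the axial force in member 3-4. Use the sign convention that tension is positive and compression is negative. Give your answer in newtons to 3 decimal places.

-1904.774

N=5 nodes, M=7 members, R=3 reactions → 2N=10, M+R=10
member 0 (0-1): L=2.3264, (cx,cy)=(0.2669,0.9637)
member 1 (0-2): L=1.4810, (cx,cy)=(1.0000,0.0000)
member 2 (1-2): L=2.4013, (cx,cy)=(0.3581,-0.9337)
member 3 (1-3): L=1.4482, (cx,cy)=(0.9971,-0.0760)
member 4 (2-3): L=2.2105, (cx,cy)=(0.2642,0.9645)
member 5 (2-4): L=1.3190, (cx,cy)=(1.0000,0.0000)
member 6 (3-4): L=2.2551, (cx,cy)=(0.3259,-0.9454)
solve A·x = −loads:
  F[0-1] = +1111.2485 N (tension)
  F[0-2] = +1361.4496 N (tension)
  F[1-2] = -1206.4664 N (compression)
  F[1-3] = +730.8277 N (tension)
  F[2-3] = +1167.9337 N (tension)
  F[2-4] = +620.8083 N (tension)
  F[3-4] = -1904.7737 N (compression)
  Rx@0 = -1658.0800 N
  Ry@0 = -1070.9265 N
  Ry@4 = +1800.7665 N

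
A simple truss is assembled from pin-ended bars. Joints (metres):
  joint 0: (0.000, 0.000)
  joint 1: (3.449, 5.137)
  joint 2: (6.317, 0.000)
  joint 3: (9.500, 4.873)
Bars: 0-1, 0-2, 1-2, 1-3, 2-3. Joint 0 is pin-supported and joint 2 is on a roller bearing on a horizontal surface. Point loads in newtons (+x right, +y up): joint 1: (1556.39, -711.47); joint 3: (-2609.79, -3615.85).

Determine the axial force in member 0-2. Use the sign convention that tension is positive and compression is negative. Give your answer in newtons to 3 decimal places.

-1557.875

N=4 nodes, M=5 members, R=3 reactions → 2N=8, M+R=8
member 0 (0-1): L=6.1874, (cx,cy)=(0.5574,0.8302)
member 1 (0-2): L=6.3170, (cx,cy)=(1.0000,0.0000)
member 2 (1-2): L=5.8834, (cx,cy)=(0.4875,-0.8731)
member 3 (1-3): L=6.0568, (cx,cy)=(0.9990,-0.0436)
member 4 (2-3): L=5.8204, (cx,cy)=(0.5469,0.8372)
solve A·x = −loads:
  F[0-1] = +905.0171 N (tension)
  F[0-2] = -1557.8745 N (compression)
  F[1-2] = -1663.3412 N (compression)
  F[1-3] = -241.3082 N (compression)
  F[2-3] = -4331.4360 N (compression)
  Rx@0 = +1053.4000 N
  Ry@0 = -751.3730 N
  Ry@2 = +5078.6930 N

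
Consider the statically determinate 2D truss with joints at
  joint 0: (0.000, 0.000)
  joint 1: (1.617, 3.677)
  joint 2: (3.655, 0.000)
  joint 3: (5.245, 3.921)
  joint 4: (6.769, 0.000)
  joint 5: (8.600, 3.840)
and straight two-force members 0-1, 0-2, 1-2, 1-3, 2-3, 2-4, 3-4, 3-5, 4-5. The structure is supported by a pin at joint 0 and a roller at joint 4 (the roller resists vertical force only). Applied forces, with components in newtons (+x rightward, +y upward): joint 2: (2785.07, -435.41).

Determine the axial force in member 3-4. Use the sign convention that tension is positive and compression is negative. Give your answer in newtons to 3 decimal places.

-252.239

N=6 nodes, M=9 members, R=3 reactions → 2N=12, M+R=12
member 0 (0-1): L=4.0168, (cx,cy)=(0.4026,0.9154)
member 1 (0-2): L=3.6550, (cx,cy)=(1.0000,0.0000)
member 2 (1-2): L=4.2040, (cx,cy)=(0.4848,-0.8746)
member 3 (1-3): L=3.6362, (cx,cy)=(0.9977,0.0671)
member 4 (2-3): L=4.2311, (cx,cy)=(0.3758,0.9267)
member 5 (2-4): L=3.1140, (cx,cy)=(1.0000,0.0000)
member 6 (3-4): L=4.2068, (cx,cy)=(0.3623,-0.9321)
member 7 (3-5): L=3.3560, (cx,cy)=(0.9997,-0.0241)
member 8 (4-5): L=4.2542, (cx,cy)=(0.4304,0.9026)
solve A·x = −loads:
  F[0-1] = -218.8183 N (compression)
  F[0-2] = +2873.1564 N (tension)
  F[1-2] = +214.2548 N (tension)
  F[1-3] = -192.3852 N (compression)
  F[2-3] = +267.6300 N (tension)
  F[2-4] = +91.3796 N (tension)
  F[3-4] = -252.2389 N (compression)
  F[3-5] = -0.0000 N (compression)
  F[4-5] = +0.0000 N (tension)
  Rx@0 = -2785.0700 N
  Ry@0 = +200.3053 N
  Ry@4 = +235.1047 N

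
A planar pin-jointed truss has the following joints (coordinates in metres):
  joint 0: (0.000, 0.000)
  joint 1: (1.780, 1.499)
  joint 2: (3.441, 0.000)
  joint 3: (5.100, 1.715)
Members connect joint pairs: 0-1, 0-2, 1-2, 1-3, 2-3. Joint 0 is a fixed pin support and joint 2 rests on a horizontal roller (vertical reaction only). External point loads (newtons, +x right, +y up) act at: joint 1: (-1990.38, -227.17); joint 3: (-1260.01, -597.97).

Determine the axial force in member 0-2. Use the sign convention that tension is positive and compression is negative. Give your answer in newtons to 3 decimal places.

N=4 nodes, M=5 members, R=3 reactions → 2N=8, M+R=8
member 0 (0-1): L=2.3271, (cx,cy)=(0.7649,0.6441)
member 1 (0-2): L=3.4410, (cx,cy)=(1.0000,0.0000)
member 2 (1-2): L=2.2374, (cx,cy)=(0.7424,-0.6700)
member 3 (1-3): L=3.3270, (cx,cy)=(0.9979,0.0649)
member 4 (2-3): L=2.3861, (cx,cy)=(0.6953,0.7187)
solve A·x = −loads:
  F[0-1] = -2043.6544 N (compression)
  F[0-2] = -1687.1987 N (compression)
  F[1-2] = +1555.1692 N (tension)
  F[1-3] = -728.8791 N (compression)
  F[2-3] = -766.1267 N (compression)
  Rx@0 = +3250.3900 N
  Ry@0 = +1316.4179 N
  Ry@2 = -491.2779 N

-1687.199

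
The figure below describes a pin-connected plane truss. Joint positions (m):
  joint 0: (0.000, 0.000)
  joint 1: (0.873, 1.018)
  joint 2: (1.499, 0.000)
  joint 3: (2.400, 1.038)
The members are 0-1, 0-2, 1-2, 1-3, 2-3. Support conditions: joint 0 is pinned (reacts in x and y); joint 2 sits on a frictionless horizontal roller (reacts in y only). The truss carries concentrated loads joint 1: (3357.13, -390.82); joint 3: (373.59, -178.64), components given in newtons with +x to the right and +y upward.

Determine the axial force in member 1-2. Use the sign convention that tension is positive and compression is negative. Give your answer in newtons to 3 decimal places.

N=4 nodes, M=5 members, R=3 reactions → 2N=8, M+R=8
member 0 (0-1): L=1.3411, (cx,cy)=(0.6510,0.7591)
member 1 (0-2): L=1.4990, (cx,cy)=(1.0000,0.0000)
member 2 (1-2): L=1.1951, (cx,cy)=(0.5238,-0.8518)
member 3 (1-3): L=1.5271, (cx,cy)=(0.9999,0.0131)
member 4 (2-3): L=1.3745, (cx,cy)=(0.6555,0.7552)
solve A·x = −loads:
  F[0-1] = +3270.6585 N (tension)
  F[0-2] = +1601.6012 N (tension)
  F[1-2] = -3365.1863 N (compression)
  F[1-3] = +534.7774 N (tension)
  F[2-3] = -245.8255 N (compression)
  Rx@0 = -3730.7200 N
  Ry@0 = -2482.7526 N
  Ry@2 = +3052.2126 N

-3365.186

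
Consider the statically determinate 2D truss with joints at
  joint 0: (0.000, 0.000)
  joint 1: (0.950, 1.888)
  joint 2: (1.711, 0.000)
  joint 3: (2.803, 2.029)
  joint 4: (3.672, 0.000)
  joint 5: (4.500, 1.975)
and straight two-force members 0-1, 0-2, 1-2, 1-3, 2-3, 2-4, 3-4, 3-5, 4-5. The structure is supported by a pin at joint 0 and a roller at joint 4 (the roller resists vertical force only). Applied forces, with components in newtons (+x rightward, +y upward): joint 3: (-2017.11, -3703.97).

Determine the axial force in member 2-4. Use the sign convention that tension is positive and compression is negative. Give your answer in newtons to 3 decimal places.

733.588

N=6 nodes, M=9 members, R=3 reactions → 2N=12, M+R=12
member 0 (0-1): L=2.1135, (cx,cy)=(0.4495,0.8933)
member 1 (0-2): L=1.7110, (cx,cy)=(1.0000,0.0000)
member 2 (1-2): L=2.0356, (cx,cy)=(0.3738,-0.9275)
member 3 (1-3): L=1.8584, (cx,cy)=(0.9971,0.0759)
member 4 (2-3): L=2.3042, (cx,cy)=(0.4739,0.8806)
member 5 (2-4): L=1.9610, (cx,cy)=(1.0000,0.0000)
member 6 (3-4): L=2.2073, (cx,cy)=(0.3937,-0.9192)
member 7 (3-5): L=1.6979, (cx,cy)=(0.9995,-0.0318)
member 8 (4-5): L=2.1415, (cx,cy)=(0.3866,0.9222)
solve A·x = −loads:
  F[0-1] = -2228.9993 N (compression)
  F[0-2] = -1015.2122 N (compression)
  F[1-2] = +2003.1665 N (tension)
  F[1-3] = -1755.8341 N (compression)
  F[2-3] = -2109.9080 N (compression)
  F[2-4] = +733.5876 N (tension)
  F[3-4] = -1863.3135 N (compression)
  F[3-5] = +0.0000 N (tension)
  F[4-5] = -0.0000 N (compression)
  Rx@0 = +2017.1100 N
  Ry@0 = +1991.1400 N
  Ry@4 = +1712.8300 N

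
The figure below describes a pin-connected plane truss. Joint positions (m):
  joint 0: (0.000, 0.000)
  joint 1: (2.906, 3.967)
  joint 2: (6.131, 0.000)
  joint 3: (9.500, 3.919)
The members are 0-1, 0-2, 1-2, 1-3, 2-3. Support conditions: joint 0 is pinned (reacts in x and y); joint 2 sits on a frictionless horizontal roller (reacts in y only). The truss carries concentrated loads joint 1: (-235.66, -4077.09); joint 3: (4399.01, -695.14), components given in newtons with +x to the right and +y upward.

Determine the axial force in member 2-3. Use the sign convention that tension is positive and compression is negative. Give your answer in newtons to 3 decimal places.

-869.026

N=4 nodes, M=5 members, R=3 reactions → 2N=8, M+R=8
member 0 (0-1): L=4.9175, (cx,cy)=(0.5909,0.8067)
member 1 (0-2): L=6.1310, (cx,cy)=(1.0000,0.0000)
member 2 (1-2): L=5.1125, (cx,cy)=(0.6308,-0.7759)
member 3 (1-3): L=6.5942, (cx,cy)=(1.0000,-0.0073)
member 4 (2-3): L=5.1680, (cx,cy)=(0.6519,0.7583)
solve A·x = −loads:
  F[0-1] = +1111.6548 N (tension)
  F[0-2] = +3506.4184 N (tension)
  F[1-2] = -6456.7034 N (compression)
  F[1-3] = +4965.6513 N (tension)
  F[2-3] = -869.0263 N (compression)
  Rx@0 = -4163.3500 N
  Ry@0 = -896.7817 N
  Ry@2 = +5669.0117 N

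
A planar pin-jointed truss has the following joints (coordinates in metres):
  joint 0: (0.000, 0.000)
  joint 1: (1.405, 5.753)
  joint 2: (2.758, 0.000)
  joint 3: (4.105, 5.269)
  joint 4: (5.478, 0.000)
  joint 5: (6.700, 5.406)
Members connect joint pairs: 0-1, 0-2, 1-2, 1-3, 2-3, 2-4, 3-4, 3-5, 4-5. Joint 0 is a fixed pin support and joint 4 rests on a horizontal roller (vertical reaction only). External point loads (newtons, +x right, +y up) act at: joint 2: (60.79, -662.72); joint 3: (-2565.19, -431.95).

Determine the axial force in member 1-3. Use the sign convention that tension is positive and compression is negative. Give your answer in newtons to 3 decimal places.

-1476.956

N=6 nodes, M=9 members, R=3 reactions → 2N=12, M+R=12
member 0 (0-1): L=5.9221, (cx,cy)=(0.2372,0.9714)
member 1 (0-2): L=2.7580, (cx,cy)=(1.0000,0.0000)
member 2 (1-2): L=5.9100, (cx,cy)=(0.2289,-0.9734)
member 3 (1-3): L=2.7430, (cx,cy)=(0.9843,-0.1764)
member 4 (2-3): L=5.4385, (cx,cy)=(0.2477,0.9688)
member 5 (2-4): L=2.7200, (cx,cy)=(1.0000,0.0000)
member 6 (3-4): L=5.4450, (cx,cy)=(0.2522,-0.9677)
member 7 (3-5): L=2.5986, (cx,cy)=(0.9986,0.0527)
member 8 (4-5): L=5.5424, (cx,cy)=(0.2205,0.9754)
solve A·x = −loads:
  F[0-1] = -2990.0135 N (compression)
  F[0-2] = -1795.0261 N (compression)
  F[1-2] = +3251.6078 N (tension)
  F[1-3] = -1476.9558 N (compression)
  F[2-3] = -2583.0124 N (compression)
  F[2-4] = -471.6450 N (compression)
  F[3-4] = +1870.4178 N (tension)
  F[3-5] = +0.0000 N (tension)
  F[4-5] = -0.0000 N (compression)
  Rx@0 = +2504.4000 N
  Ry@0 = +2904.6462 N
  Ry@4 = -1809.9762 N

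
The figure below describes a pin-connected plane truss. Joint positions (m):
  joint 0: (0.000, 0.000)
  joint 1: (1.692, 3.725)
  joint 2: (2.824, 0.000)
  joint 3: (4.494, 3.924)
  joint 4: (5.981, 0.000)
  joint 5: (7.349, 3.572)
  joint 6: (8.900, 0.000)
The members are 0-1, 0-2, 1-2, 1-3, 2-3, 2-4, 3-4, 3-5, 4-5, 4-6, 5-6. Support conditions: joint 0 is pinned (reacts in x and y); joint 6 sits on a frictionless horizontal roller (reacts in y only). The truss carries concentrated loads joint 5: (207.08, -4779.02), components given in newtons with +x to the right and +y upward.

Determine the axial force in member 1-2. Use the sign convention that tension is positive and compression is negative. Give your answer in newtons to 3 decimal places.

N=7 nodes, M=11 members, R=3 reactions → 2N=14, M+R=14
member 0 (0-1): L=4.0913, (cx,cy)=(0.4136,0.9105)
member 1 (0-2): L=2.8240, (cx,cy)=(1.0000,0.0000)
member 2 (1-2): L=3.8932, (cx,cy)=(0.2908,-0.9568)
member 3 (1-3): L=2.8091, (cx,cy)=(0.9975,0.0708)
member 4 (2-3): L=4.2646, (cx,cy)=(0.3916,0.9201)
member 5 (2-4): L=3.1570, (cx,cy)=(1.0000,0.0000)
member 6 (3-4): L=4.1963, (cx,cy)=(0.3544,-0.9351)
member 7 (3-5): L=2.8766, (cx,cy)=(0.9925,-0.1224)
member 8 (4-5): L=3.8250, (cx,cy)=(0.3576,0.9339)
member 9 (4-6): L=2.9190, (cx,cy)=(1.0000,0.0000)
member 10 (5-6): L=3.8942, (cx,cy)=(0.3983,-0.9173)
solve A·x = −loads:
  F[0-1] = -823.4458 N (compression)
  F[0-2] = +547.6271 N (tension)
  F[1-2] = +742.2831 N (tension)
  F[1-3] = -557.7770 N (compression)
  F[2-3] = -771.8558 N (compression)
  F[2-4] = +1065.7123 N (tension)
  F[3-4] = +959.8063 N (tension)
  F[3-5] = -1207.8257 N (compression)
  F[4-5] = -961.0936 N (compression)
  F[4-6] = +1749.5614 N (tension)
  F[5-6] = -4392.7403 N (compression)
  Rx@0 = -207.0800 N
  Ry@0 = +749.7270 N
  Ry@6 = +4029.2930 N

742.283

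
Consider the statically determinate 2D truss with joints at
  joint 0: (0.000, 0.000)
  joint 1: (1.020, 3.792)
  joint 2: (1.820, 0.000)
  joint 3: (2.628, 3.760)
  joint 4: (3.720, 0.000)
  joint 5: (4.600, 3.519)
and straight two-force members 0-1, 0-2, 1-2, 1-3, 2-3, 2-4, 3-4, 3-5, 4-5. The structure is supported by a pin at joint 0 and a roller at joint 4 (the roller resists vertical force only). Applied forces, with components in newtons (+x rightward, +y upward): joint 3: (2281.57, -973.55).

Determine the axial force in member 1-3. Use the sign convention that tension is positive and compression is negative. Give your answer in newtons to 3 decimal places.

973.949

N=6 nodes, M=9 members, R=3 reactions → 2N=12, M+R=12
member 0 (0-1): L=3.9268, (cx,cy)=(0.2598,0.9657)
member 1 (0-2): L=1.8200, (cx,cy)=(1.0000,0.0000)
member 2 (1-2): L=3.8755, (cx,cy)=(0.2064,-0.9785)
member 3 (1-3): L=1.6083, (cx,cy)=(0.9998,-0.0199)
member 4 (2-3): L=3.8458, (cx,cy)=(0.2101,0.9777)
member 5 (2-4): L=1.9000, (cx,cy)=(1.0000,0.0000)
member 6 (3-4): L=3.9154, (cx,cy)=(0.2789,-0.9603)
member 7 (3-5): L=1.9867, (cx,cy)=(0.9926,-0.1213)
member 8 (4-5): L=3.6274, (cx,cy)=(0.2426,0.9701)
solve A·x = −loads:
  F[0-1] = +2092.1319 N (tension)
  F[0-2] = +1738.1298 N (tension)
  F[1-2] = -2084.5950 N (compression)
  F[1-3] = +973.9489 N (tension)
  F[2-3] = +2086.2616 N (tension)
  F[2-4] = +869.4960 N (tension)
  F[3-4] = -3117.5751 N (compression)
  F[3-5] = +0.0000 N (tension)
  F[4-5] = -0.0000 N (compression)
  Rx@0 = -2281.5700 N
  Ry@0 = -2020.3190 N
  Ry@4 = +2993.8690 N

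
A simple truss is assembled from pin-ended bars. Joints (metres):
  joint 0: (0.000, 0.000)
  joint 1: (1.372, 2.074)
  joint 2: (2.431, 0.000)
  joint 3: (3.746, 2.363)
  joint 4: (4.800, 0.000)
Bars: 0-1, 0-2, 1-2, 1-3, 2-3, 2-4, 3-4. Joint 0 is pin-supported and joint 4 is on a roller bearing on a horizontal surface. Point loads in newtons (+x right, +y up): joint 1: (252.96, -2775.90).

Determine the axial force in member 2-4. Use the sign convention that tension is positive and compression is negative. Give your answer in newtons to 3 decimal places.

N=5 nodes, M=7 members, R=3 reactions → 2N=10, M+R=10
member 0 (0-1): L=2.4867, (cx,cy)=(0.5517,0.8340)
member 1 (0-2): L=2.4310, (cx,cy)=(1.0000,0.0000)
member 2 (1-2): L=2.3287, (cx,cy)=(0.4548,-0.8906)
member 3 (1-3): L=2.3915, (cx,cy)=(0.9927,0.1208)
member 4 (2-3): L=2.7043, (cx,cy)=(0.4863,0.8738)
member 5 (2-4): L=2.3690, (cx,cy)=(1.0000,0.0000)
member 6 (3-4): L=2.5874, (cx,cy)=(0.4074,-0.9133)
solve A·x = −loads:
  F[0-1] = -2245.9232 N (compression)
  F[0-2] = +1492.0966 N (tension)
  F[1-2] = -1146.3138 N (compression)
  F[1-3] = -977.9711 N (compression)
  F[2-3] = +1168.3638 N (tension)
  F[2-4] = +402.6630 N (tension)
  F[3-4] = -988.4762 N (compression)
  Rx@0 = -252.9600 N
  Ry@0 = +1873.1554 N
  Ry@4 = +902.7446 N

402.663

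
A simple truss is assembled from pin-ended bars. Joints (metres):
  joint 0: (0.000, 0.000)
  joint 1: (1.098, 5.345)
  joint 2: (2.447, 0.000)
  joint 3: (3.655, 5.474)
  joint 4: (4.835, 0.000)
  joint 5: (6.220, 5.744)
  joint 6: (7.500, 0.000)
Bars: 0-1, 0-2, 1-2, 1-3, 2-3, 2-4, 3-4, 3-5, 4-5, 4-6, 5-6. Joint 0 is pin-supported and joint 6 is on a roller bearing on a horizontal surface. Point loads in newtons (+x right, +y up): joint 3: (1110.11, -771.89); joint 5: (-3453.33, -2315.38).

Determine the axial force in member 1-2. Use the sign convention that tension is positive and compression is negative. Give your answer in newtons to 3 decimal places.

2646.012

N=7 nodes, M=11 members, R=3 reactions → 2N=14, M+R=14
member 0 (0-1): L=5.4566, (cx,cy)=(0.2012,0.9795)
member 1 (0-2): L=2.4470, (cx,cy)=(1.0000,0.0000)
member 2 (1-2): L=5.5126, (cx,cy)=(0.2447,-0.9696)
member 3 (1-3): L=2.5603, (cx,cy)=(0.9987,0.0504)
member 4 (2-3): L=5.6057, (cx,cy)=(0.2155,0.9765)
member 5 (2-4): L=2.3880, (cx,cy)=(1.0000,0.0000)
member 6 (3-4): L=5.5997, (cx,cy)=(0.2107,-0.9775)
member 7 (3-5): L=2.5792, (cx,cy)=(0.9945,0.1047)
member 8 (4-5): L=5.9086, (cx,cy)=(0.2344,0.9721)
member 9 (4-6): L=2.6650, (cx,cy)=(1.0000,0.0000)
member 10 (5-6): L=5.8849, (cx,cy)=(0.2175,-0.9761)
solve A·x = −loads:
  F[0-1] = -2680.2624 N (compression)
  F[0-2] = -1803.8876 N (compression)
  F[1-2] = +2646.0123 N (tension)
  F[1-3] = -1188.3523 N (compression)
  F[2-3] = -2627.2908 N (compression)
  F[2-4] = -590.2098 N (compression)
  F[3-4] = +1552.5912 N (tension)
  F[3-5] = -3207.9146 N (compression)
  F[4-5] = -1561.2253 N (compression)
  F[4-6] = +102.9151 N (tension)
  F[5-6] = -473.1594 N (compression)
  Rx@0 = +2343.2200 N
  Ry@0 = +2625.4385 N
  Ry@6 = +461.8315 N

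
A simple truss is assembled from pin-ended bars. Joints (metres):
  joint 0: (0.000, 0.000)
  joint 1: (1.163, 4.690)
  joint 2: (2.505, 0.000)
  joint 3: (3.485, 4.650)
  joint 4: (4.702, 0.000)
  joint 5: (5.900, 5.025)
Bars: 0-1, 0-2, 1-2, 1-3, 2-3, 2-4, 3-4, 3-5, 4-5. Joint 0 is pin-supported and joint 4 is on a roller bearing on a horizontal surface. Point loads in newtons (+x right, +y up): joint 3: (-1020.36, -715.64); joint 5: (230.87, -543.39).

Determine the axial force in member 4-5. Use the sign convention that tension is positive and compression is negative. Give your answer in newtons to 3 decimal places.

N=6 nodes, M=9 members, R=3 reactions → 2N=12, M+R=12
member 0 (0-1): L=4.8320, (cx,cy)=(0.2407,0.9706)
member 1 (0-2): L=2.5050, (cx,cy)=(1.0000,0.0000)
member 2 (1-2): L=4.8782, (cx,cy)=(0.2751,-0.9614)
member 3 (1-3): L=2.3223, (cx,cy)=(0.9999,-0.0172)
member 4 (2-3): L=4.7521, (cx,cy)=(0.2062,0.9785)
member 5 (2-4): L=2.1970, (cx,cy)=(1.0000,0.0000)
member 6 (3-4): L=4.8066, (cx,cy)=(0.2532,-0.9674)
member 7 (3-5): L=2.4439, (cx,cy)=(0.9882,0.1534)
member 8 (4-5): L=5.1658, (cx,cy)=(0.2319,0.9727)
solve A·x = −loads:
  F[0-1] = -833.6308 N (compression)
  F[0-2] = -588.8477 N (compression)
  F[1-2] = +849.3792 N (tension)
  F[1-3] = -434.3710 N (compression)
  F[2-3] = -834.5449 N (compression)
  F[2-4] = -183.0814 N (compression)
  F[3-4] = +156.7081 N (tension)
  F[3-5] = +378.7594 N (tension)
  F[4-5] = -618.3652 N (compression)
  Rx@0 = +789.4900 N
  Ry@0 = +809.1248 N
  Ry@4 = +449.9052 N

-618.365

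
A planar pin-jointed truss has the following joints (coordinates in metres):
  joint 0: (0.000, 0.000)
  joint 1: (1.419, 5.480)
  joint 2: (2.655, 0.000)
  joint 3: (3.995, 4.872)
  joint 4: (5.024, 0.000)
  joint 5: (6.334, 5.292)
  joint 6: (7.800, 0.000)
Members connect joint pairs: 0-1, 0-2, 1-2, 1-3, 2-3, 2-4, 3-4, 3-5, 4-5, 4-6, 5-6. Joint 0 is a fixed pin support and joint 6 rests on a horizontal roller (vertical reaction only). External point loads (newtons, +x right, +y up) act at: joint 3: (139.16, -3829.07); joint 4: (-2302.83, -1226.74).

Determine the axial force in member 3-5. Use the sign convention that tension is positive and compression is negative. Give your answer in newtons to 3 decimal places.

N=7 nodes, M=11 members, R=3 reactions → 2N=14, M+R=14
member 0 (0-1): L=5.6607, (cx,cy)=(0.2507,0.9681)
member 1 (0-2): L=2.6550, (cx,cy)=(1.0000,0.0000)
member 2 (1-2): L=5.6177, (cx,cy)=(0.2200,-0.9755)
member 3 (1-3): L=2.6468, (cx,cy)=(0.9733,-0.2297)
member 4 (2-3): L=5.0529, (cx,cy)=(0.2652,0.9642)
member 5 (2-4): L=2.3690, (cx,cy)=(1.0000,0.0000)
member 6 (3-4): L=4.9795, (cx,cy)=(0.2066,-0.9784)
member 7 (3-5): L=2.3764, (cx,cy)=(0.9843,0.1767)
member 8 (4-5): L=5.4517, (cx,cy)=(0.2403,0.9707)
member 9 (4-6): L=2.7760, (cx,cy)=(1.0000,0.0000)
member 10 (5-6): L=5.4913, (cx,cy)=(0.2670,-0.9637)
solve A·x = −loads:
  F[0-1] = -2290.7098 N (compression)
  F[0-2] = -1589.4486 N (compression)
  F[1-2] = +2547.8463 N (tension)
  F[1-3] = -1165.9799 N (compression)
  F[2-3] = -2577.7060 N (compression)
  F[2-4] = -345.2800 N (compression)
  F[3-4] = -1933.0005 N (compression)
  F[3-5] = -1583.0190 N (compression)
  F[4-5] = +3212.1296 N (tension)
  F[4-6] = +786.2544 N (tension)
  F[5-6] = -2945.1310 N (compression)
  Rx@0 = +2163.6700 N
  Ry@0 = +2217.5710 N
  Ry@6 = +2838.2390 N

-1583.019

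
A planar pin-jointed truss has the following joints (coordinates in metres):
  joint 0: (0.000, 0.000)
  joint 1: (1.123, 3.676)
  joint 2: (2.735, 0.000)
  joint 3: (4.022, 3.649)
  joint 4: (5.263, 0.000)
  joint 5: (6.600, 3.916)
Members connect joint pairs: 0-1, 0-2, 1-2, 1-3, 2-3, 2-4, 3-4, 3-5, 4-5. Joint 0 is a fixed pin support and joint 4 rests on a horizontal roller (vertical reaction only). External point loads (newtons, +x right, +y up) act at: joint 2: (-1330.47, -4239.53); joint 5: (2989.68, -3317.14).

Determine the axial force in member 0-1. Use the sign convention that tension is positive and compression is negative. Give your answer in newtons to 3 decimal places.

N=6 nodes, M=9 members, R=3 reactions → 2N=12, M+R=12
member 0 (0-1): L=3.8437, (cx,cy)=(0.2922,0.9564)
member 1 (0-2): L=2.7350, (cx,cy)=(1.0000,0.0000)
member 2 (1-2): L=4.0139, (cx,cy)=(0.4016,-0.9158)
member 3 (1-3): L=2.8991, (cx,cy)=(1.0000,-0.0093)
member 4 (2-3): L=3.8693, (cx,cy)=(0.3326,0.9431)
member 5 (2-4): L=2.5280, (cx,cy)=(1.0000,0.0000)
member 6 (3-4): L=3.8543, (cx,cy)=(0.3220,-0.9467)
member 7 (3-5): L=2.5918, (cx,cy)=(0.9947,0.1030)
member 8 (4-5): L=4.1379, (cx,cy)=(0.3231,0.9464)
solve A·x = −loads:
  F[0-1] = +1077.8223 N (tension)
  F[0-2] = +1344.3073 N (tension)
  F[1-2] = -1133.3815 N (compression)
  F[1-3] = +770.1053 N (tension)
  F[2-3] = +5596.1297 N (tension)
  F[2-4] = +358.2384 N (tension)
  F[3-4] = -5099.3010 N (compression)
  F[3-5] = +4296.1814 N (tension)
  F[4-5] = -3972.8143 N (compression)
  Rx@0 = -1659.2100 N
  Ry@0 = -1030.7945 N
  Ry@4 = +8587.4645 N

1077.822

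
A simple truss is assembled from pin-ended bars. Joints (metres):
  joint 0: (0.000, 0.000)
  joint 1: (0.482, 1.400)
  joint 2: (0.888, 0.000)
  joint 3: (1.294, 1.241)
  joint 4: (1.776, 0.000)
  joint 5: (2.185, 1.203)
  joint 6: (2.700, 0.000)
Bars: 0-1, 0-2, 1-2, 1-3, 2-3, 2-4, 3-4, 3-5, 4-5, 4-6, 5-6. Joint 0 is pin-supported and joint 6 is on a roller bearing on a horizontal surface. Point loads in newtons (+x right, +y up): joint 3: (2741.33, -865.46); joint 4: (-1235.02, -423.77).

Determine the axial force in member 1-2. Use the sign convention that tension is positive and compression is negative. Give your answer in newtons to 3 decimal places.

N=7 nodes, M=11 members, R=3 reactions → 2N=14, M+R=14
member 0 (0-1): L=1.4806, (cx,cy)=(0.3255,0.9455)
member 1 (0-2): L=0.8880, (cx,cy)=(1.0000,0.0000)
member 2 (1-2): L=1.4577, (cx,cy)=(0.2785,-0.9604)
member 3 (1-3): L=0.8274, (cx,cy)=(0.9814,-0.1922)
member 4 (2-3): L=1.3057, (cx,cy)=(0.3109,0.9504)
member 5 (2-4): L=0.8880, (cx,cy)=(1.0000,0.0000)
member 6 (3-4): L=1.3313, (cx,cy)=(0.3620,-0.9322)
member 7 (3-5): L=0.8918, (cx,cy)=(0.9991,-0.0426)
member 8 (4-5): L=1.2706, (cx,cy)=(0.3219,0.9468)
member 9 (4-6): L=0.9240, (cx,cy)=(1.0000,0.0000)
member 10 (5-6): L=1.3086, (cx,cy)=(0.3936,-0.9193)
solve A·x = −loads:
  F[0-1] = +702.5606 N (tension)
  F[0-2] = +1277.6035 N (tension)
  F[1-2] = -782.7396 N (compression)
  F[1-3] = +455.2022 N (tension)
  F[2-3] = +790.9745 N (tension)
  F[2-4] = +813.6470 N (tension)
  F[3-4] = -1573.4157 N (compression)
  F[3-5] = -1480.3603 N (compression)
  F[4-5] = +1996.7146 N (tension)
  F[4-6] = +836.2961 N (tension)
  F[5-6] = -2125.0040 N (compression)
  Rx@0 = -1506.3100 N
  Ry@0 = -664.2927 N
  Ry@6 = +1953.5227 N

-782.740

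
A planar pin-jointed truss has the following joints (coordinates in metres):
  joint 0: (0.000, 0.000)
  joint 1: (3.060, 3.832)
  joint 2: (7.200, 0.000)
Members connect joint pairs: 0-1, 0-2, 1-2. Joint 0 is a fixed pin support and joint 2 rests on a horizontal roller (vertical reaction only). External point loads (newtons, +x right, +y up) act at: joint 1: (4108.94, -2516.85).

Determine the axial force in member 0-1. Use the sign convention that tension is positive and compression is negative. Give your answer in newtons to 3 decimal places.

N=3 nodes, M=3 members, R=3 reactions → 2N=6, M+R=6
member 0 (0-1): L=4.9039, (cx,cy)=(0.6240,0.7814)
member 1 (0-2): L=7.2000, (cx,cy)=(1.0000,0.0000)
member 2 (1-2): L=5.6413, (cx,cy)=(0.7339,-0.6793)
solve A·x = −loads:
  F[0-1] = +946.5782 N (tension)
  F[0-2] = +3518.2766 N (tension)
  F[1-2] = -4794.0860 N (compression)
  Rx@0 = -4108.9400 N
  Ry@0 = -739.6804 N
  Ry@2 = +3256.5304 N

946.578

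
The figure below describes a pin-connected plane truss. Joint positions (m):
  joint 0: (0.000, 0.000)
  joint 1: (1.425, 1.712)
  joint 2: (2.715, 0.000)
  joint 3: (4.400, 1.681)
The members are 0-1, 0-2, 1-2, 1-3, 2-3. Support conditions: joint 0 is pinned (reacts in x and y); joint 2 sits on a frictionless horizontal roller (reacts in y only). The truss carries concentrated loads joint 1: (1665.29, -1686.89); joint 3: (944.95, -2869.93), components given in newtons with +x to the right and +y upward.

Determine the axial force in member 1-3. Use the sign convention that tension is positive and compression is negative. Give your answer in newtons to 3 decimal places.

N=4 nodes, M=5 members, R=3 reactions → 2N=8, M+R=8
member 0 (0-1): L=2.2275, (cx,cy)=(0.6397,0.7686)
member 1 (0-2): L=2.7150, (cx,cy)=(1.0000,0.0000)
member 2 (1-2): L=2.1436, (cx,cy)=(0.6018,-0.7987)
member 3 (1-3): L=2.9752, (cx,cy)=(0.9999,-0.0104)
member 4 (2-3): L=2.3801, (cx,cy)=(0.7079,0.7063)
solve A·x = −loads:
  F[0-1] = +3402.0774 N (tension)
  F[0-2] = +433.7858 N (tension)
  F[1-2] = -5435.5183 N (compression)
  F[1-3] = +3782.4094 N (tension)
  F[2-3] = -4007.7235 N (compression)
  Rx@0 = -2610.2400 N
  Ry@0 = -2614.7998 N
  Ry@2 = +7171.6198 N

3782.409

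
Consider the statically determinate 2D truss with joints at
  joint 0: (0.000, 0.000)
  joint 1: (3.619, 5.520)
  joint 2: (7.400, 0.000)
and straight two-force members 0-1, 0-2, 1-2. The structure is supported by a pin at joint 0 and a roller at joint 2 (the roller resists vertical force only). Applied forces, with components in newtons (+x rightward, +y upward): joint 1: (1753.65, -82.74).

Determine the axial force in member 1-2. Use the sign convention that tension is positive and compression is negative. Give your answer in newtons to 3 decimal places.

-1634.623

N=3 nodes, M=3 members, R=3 reactions → 2N=6, M+R=6
member 0 (0-1): L=6.6006, (cx,cy)=(0.5483,0.8363)
member 1 (0-2): L=7.4000, (cx,cy)=(1.0000,0.0000)
member 2 (1-2): L=6.6908, (cx,cy)=(0.5651,-0.8250)
solve A·x = −loads:
  F[0-1] = +1513.6506 N (tension)
  F[0-2] = +923.7370 N (tension)
  F[1-2] = -1634.6228 N (compression)
  Rx@0 = -1753.6500 N
  Ry@0 = -1265.8524 N
  Ry@2 = +1348.5924 N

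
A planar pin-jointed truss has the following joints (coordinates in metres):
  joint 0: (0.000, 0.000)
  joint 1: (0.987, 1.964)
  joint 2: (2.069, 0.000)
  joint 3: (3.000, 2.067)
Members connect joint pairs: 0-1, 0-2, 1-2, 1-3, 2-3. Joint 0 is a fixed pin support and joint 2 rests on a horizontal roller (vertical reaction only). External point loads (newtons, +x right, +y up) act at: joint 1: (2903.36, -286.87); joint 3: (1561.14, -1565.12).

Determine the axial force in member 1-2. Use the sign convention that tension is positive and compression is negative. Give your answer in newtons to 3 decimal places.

-5752.040

N=4 nodes, M=5 members, R=3 reactions → 2N=8, M+R=8
member 0 (0-1): L=2.1981, (cx,cy)=(0.4490,0.8935)
member 1 (0-2): L=2.0690, (cx,cy)=(1.0000,0.0000)
member 2 (1-2): L=2.2423, (cx,cy)=(0.4825,-0.8759)
member 3 (1-3): L=2.0156, (cx,cy)=(0.9987,0.0511)
member 4 (2-3): L=2.2670, (cx,cy)=(0.4107,0.9118)
solve A·x = −loads:
  F[0-1] = +5450.2618 N (tension)
  F[0-2] = +2017.1556 N (tension)
  F[1-2] = -5752.0400 N (compression)
  F[1-3] = +2322.5791 N (tension)
  F[2-3] = -1846.7207 N (compression)
  Rx@0 = -4464.5000 N
  Ry@0 = -4869.8931 N
  Ry@2 = +6721.8831 N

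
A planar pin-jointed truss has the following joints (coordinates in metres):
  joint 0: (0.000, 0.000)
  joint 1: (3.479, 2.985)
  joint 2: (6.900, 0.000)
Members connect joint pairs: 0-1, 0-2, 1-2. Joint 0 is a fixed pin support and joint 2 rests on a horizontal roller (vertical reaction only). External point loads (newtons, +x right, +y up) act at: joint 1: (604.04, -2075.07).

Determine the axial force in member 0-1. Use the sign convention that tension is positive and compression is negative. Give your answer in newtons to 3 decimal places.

-1178.651

N=3 nodes, M=3 members, R=3 reactions → 2N=6, M+R=6
member 0 (0-1): L=4.5841, (cx,cy)=(0.7589,0.6512)
member 1 (0-2): L=6.9000, (cx,cy)=(1.0000,0.0000)
member 2 (1-2): L=4.5402, (cx,cy)=(0.7535,-0.6575)
solve A·x = −loads:
  F[0-1] = -1178.6514 N (compression)
  F[0-2] = +1498.5576 N (tension)
  F[1-2] = -1988.8218 N (compression)
  Rx@0 = -604.0400 N
  Ry@0 = +767.5007 N
  Ry@2 = +1307.5693 N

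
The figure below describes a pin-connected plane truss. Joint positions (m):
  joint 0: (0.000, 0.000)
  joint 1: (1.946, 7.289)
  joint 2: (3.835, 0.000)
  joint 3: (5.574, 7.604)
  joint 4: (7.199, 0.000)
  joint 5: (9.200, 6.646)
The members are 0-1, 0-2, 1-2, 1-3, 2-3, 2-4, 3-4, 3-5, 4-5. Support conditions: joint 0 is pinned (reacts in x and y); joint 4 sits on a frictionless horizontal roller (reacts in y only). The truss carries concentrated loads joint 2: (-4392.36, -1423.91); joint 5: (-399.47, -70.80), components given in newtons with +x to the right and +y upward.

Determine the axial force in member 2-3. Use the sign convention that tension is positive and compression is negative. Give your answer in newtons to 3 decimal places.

466.494

N=6 nodes, M=9 members, R=3 reactions → 2N=12, M+R=12
member 0 (0-1): L=7.5443, (cx,cy)=(0.2579,0.9662)
member 1 (0-2): L=3.8350, (cx,cy)=(1.0000,0.0000)
member 2 (1-2): L=7.5298, (cx,cy)=(0.2509,-0.9680)
member 3 (1-3): L=3.6416, (cx,cy)=(0.9963,0.0865)
member 4 (2-3): L=7.8003, (cx,cy)=(0.2229,0.9748)
member 5 (2-4): L=3.3640, (cx,cy)=(1.0000,0.0000)
member 6 (3-4): L=7.7757, (cx,cy)=(0.2090,-0.9779)
member 7 (3-5): L=3.7504, (cx,cy)=(0.9668,-0.2554)
member 8 (4-5): L=6.9407, (cx,cy)=(0.2883,0.9575)
solve A·x = −loads:
  F[0-1] = -1050.0121 N (compression)
  F[0-2] = -4520.9866 N (compression)
  F[1-2] = +1001.1734 N (tension)
  F[1-3] = -523.9717 N (compression)
  F[2-3] = +466.4940 N (tension)
  F[2-4] = +18.5377 N (tension)
  F[3-4] = -324.0379 N (compression)
  F[3-5] = -362.3083 N (compression)
  F[4-5] = -170.5906 N (compression)
  Rx@0 = +4791.8300 N
  Ry@0 = +1014.4798 N
  Ry@4 = +480.2302 N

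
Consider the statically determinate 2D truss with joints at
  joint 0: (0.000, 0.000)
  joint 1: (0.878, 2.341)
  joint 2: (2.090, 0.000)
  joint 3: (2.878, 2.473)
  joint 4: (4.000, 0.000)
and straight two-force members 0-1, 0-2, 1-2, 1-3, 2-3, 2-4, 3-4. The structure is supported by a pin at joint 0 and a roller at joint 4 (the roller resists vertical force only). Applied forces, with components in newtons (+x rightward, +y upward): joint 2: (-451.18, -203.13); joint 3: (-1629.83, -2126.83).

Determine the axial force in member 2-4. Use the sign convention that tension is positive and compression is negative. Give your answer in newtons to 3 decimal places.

285.263

N=5 nodes, M=7 members, R=3 reactions → 2N=10, M+R=10
member 0 (0-1): L=2.5002, (cx,cy)=(0.3512,0.9363)
member 1 (0-2): L=2.0900, (cx,cy)=(1.0000,0.0000)
member 2 (1-2): L=2.6361, (cx,cy)=(0.4598,-0.8880)
member 3 (1-3): L=2.0044, (cx,cy)=(0.9978,0.0659)
member 4 (2-3): L=2.5955, (cx,cy)=(0.3036,0.9528)
member 5 (2-4): L=1.9100, (cx,cy)=(1.0000,0.0000)
member 6 (3-4): L=2.7156, (cx,cy)=(0.4132,-0.9107)
solve A·x = −loads:
  F[0-1] = -1816.9280 N (compression)
  F[0-2] = -1442.9644 N (compression)
  F[1-2] = +1806.5412 N (tension)
  F[1-3] = -1471.8224 N (compression)
  F[2-3] = -1470.5653 N (compression)
  F[2-4] = +285.2626 N (tension)
  F[3-4] = -690.4331 N (compression)
  Rx@0 = +2081.0100 N
  Ry@0 = +1701.2128 N
  Ry@4 = +628.7472 N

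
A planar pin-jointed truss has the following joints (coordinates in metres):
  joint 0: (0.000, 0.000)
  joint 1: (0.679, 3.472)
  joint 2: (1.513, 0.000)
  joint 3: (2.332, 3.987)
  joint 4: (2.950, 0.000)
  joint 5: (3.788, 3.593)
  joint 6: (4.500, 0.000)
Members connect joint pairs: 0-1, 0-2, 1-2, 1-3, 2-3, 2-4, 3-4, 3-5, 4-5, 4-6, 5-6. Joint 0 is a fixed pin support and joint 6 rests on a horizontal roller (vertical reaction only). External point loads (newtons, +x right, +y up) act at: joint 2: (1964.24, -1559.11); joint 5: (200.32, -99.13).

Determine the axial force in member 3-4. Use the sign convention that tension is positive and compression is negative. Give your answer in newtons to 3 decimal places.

N=7 nodes, M=11 members, R=3 reactions → 2N=14, M+R=14
member 0 (0-1): L=3.5378, (cx,cy)=(0.1919,0.9814)
member 1 (0-2): L=1.5130, (cx,cy)=(1.0000,0.0000)
member 2 (1-2): L=3.5708, (cx,cy)=(0.2336,-0.9723)
member 3 (1-3): L=1.7314, (cx,cy)=(0.9547,0.2975)
member 4 (2-3): L=4.0702, (cx,cy)=(0.2012,0.9795)
member 5 (2-4): L=1.4370, (cx,cy)=(1.0000,0.0000)
member 6 (3-4): L=4.0346, (cx,cy)=(0.1532,-0.9882)
member 7 (3-5): L=1.5084, (cx,cy)=(0.9653,-0.2612)
member 8 (4-5): L=3.6894, (cx,cy)=(0.2271,0.9739)
member 9 (4-6): L=1.5500, (cx,cy)=(1.0000,0.0000)
member 10 (5-6): L=3.6629, (cx,cy)=(0.1944,-0.9809)
solve A·x = −loads:
  F[0-1] = -907.5145 N (compression)
  F[0-2] = +2338.7381 N (tension)
  F[1-2] = +800.2767 N (tension)
  F[1-3] = -378.2129 N (compression)
  F[2-3] = +797.2745 N (tension)
  F[2-4] = +400.9891 N (tension)
  F[3-4] = -648.7095 N (compression)
  F[3-5] = -104.9469 N (compression)
  F[4-5] = +658.2589 N (tension)
  F[4-6] = +152.1094 N (tension)
  F[5-6] = -782.5234 N (compression)
  Rx@0 = -2164.5600 N
  Ry@0 = +890.6427 N
  Ry@6 = +767.5973 N

-648.709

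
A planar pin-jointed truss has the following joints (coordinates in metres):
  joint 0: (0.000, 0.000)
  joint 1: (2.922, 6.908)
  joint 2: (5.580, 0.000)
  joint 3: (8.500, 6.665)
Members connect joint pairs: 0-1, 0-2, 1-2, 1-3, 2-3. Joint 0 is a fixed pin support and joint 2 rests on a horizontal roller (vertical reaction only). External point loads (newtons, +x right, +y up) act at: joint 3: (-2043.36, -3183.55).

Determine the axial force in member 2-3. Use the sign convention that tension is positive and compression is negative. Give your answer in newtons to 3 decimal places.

-3505.944

N=4 nodes, M=5 members, R=3 reactions → 2N=8, M+R=8
member 0 (0-1): L=7.5006, (cx,cy)=(0.3896,0.9210)
member 1 (0-2): L=5.5800, (cx,cy)=(1.0000,0.0000)
member 2 (1-2): L=7.4017, (cx,cy)=(0.3591,-0.9333)
member 3 (1-3): L=5.5833, (cx,cy)=(0.9991,-0.0435)
member 4 (2-3): L=7.2766, (cx,cy)=(0.4013,0.9160)
solve A·x = −loads:
  F[0-1] = -841.1933 N (compression)
  F[0-2] = -1715.6560 N (compression)
  F[1-2] = +859.8158 N (tension)
  F[1-3] = -637.0726 N (compression)
  F[2-3] = -3505.9440 N (compression)
  Rx@0 = +2043.3600 N
  Ry@0 = +774.7363 N
  Ry@2 = +2408.8137 N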